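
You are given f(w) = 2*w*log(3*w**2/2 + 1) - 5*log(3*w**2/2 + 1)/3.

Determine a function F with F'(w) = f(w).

Integrate term by term and add the pieces.
Check: d/dw[-w**2 + 10*w/3 + (w**2 - 5*w/3)*log(3*w**2/2 + 1) + 2*log(w**2 + 2/3)/3 - 10*sqrt(6)*atan(sqrt(6)*w/2)/9] = 2*w*log(3*w**2/2 + 1) - 5*log(3*w**2/2 + 1)/3 = f(w).

An antiderivative is F(w) = -w**2 + 10*w/3 + (w**2 - 5*w/3)*log(3*w**2/2 + 1) + 2*log(w**2 + 2/3)/3 - 10*sqrt(6)*atan(sqrt(6)*w/2)/9.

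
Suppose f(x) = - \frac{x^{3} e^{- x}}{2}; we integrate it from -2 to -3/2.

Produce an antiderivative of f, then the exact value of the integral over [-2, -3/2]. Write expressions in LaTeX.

Antiderivative: F(x) = \frac{\left(x^{3} + 3 x^{2} + 6 x + 6\right) e^{- x}}{2}; value = \frac{3 e^{\frac{3}{2}}}{16} + e^{2}

Recognize the product-rule pattern: f = u'v + uv' with u = \frac{x^{3}}{2} + \frac{3 x^{2}}{2} + 3 x + 3, v = e^{- x}, so integration by parts undoes it.
F(x) = \frac{\left(x^{3} + 3 x^{2} + 6 x + 6\right) e^{- x}}{2} is an antiderivative of f.
Check: d/dx[\frac{\left(x^{3} + 3 x^{2} + 6 x + 6\right) e^{- x}}{2}] = - \frac{x^{3} e^{- x}}{2} = f(x).
F(-3/2) = \frac{3 e^{\frac{3}{2}}}{16}; F(-2) = - e^{2}.
Integral = F(-3/2) - F(-2) = \frac{3 e^{\frac{3}{2}}}{16} + e^{2}.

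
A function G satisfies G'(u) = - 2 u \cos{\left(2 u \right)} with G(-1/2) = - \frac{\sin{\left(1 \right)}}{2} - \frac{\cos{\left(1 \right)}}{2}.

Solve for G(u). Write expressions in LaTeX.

Whatever form G(u) takes, its d/du must return the stated G'(u).
A general antiderivative is - u \sin{\left(2 u \right)} - \frac{\cos{\left(2 u \right)}}{2} + C.
The condition gives C = - \frac{\sin{\left(1 \right)}}{2} - \frac{\cos{\left(1 \right)}}{2} - (- \frac{\sin{\left(1 \right)}}{2} - \frac{\cos{\left(1 \right)}}{2}) = 0.
So G(u) = \frac{- 2 u \sin{\left(2 u \right)} - \cos{\left(2 u \right)}}{2}.
Check: d/du[\frac{- 2 u \sin{\left(2 u \right)} - \cos{\left(2 u \right)}}{2}] = - 2 u \cos{\left(2 u \right)} = G'(u).

G(u) = \frac{- 2 u \sin{\left(2 u \right)} - \cos{\left(2 u \right)}}{2}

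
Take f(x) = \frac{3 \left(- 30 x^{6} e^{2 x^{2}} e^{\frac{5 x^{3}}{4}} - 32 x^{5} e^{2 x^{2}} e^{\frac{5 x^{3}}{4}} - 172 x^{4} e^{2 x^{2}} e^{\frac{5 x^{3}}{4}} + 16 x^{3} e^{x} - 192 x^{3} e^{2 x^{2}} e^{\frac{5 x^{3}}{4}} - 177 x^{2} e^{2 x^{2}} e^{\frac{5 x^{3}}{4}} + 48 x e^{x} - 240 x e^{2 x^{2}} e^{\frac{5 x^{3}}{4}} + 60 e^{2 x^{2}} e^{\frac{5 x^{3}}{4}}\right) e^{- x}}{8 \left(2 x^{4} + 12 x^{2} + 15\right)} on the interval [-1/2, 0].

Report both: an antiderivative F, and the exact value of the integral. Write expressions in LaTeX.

Whatever form F(x) takes, F'(x) = f(x) is non-negotiable.
F(x) = - \frac{3 e^{\frac{5 x^{3}}{4} + 2 x^{2} - x}}{2} + \frac{3 \log{\left(\frac{x^{4}}{3} + 2 x^{2} + \frac{5}{2} \right)}}{4} is an antiderivative of f.
Check: d/dx[- \frac{3 e^{\frac{5 x^{3}}{4} + 2 x^{2} - x}}{2} + \frac{3 \log{\left(\frac{x^{4}}{3} + 2 x^{2} + \frac{5}{2} \right)}}{4}] = \frac{- 90 x^{6} e^{- x} e^{2 x^{2}} e^{\frac{5 x^{3}}{4}} - 96 x^{5} e^{- x} e^{2 x^{2}} e^{\frac{5 x^{3}}{4}} - 516 x^{4} e^{- x} e^{2 x^{2}} e^{\frac{5 x^{3}}{4}} + 48 x^{3} - 576 x^{3} e^{- x} e^{2 x^{2}} e^{\frac{5 x^{3}}{4}} - 531 x^{2} e^{- x} e^{2 x^{2}} e^{\frac{5 x^{3}}{4}} + 144 x - 720 x e^{- x} e^{2 x^{2}} e^{\frac{5 x^{3}}{4}} + 180 e^{- x} e^{2 x^{2}} e^{\frac{5 x^{3}}{4}}}{16 x^{4} + 96 x^{2} + 120}, which equals f(x).
F(0) = - \frac{3}{2} + \frac{3 \log{\left(\frac{5}{2} \right)}}{4}; F(-1/2) = - \frac{3 e^{\frac{27}{32}}}{2} + \frac{3 \log{\left(\frac{145}{48} \right)}}{4}.
Integral = F(0) - F(-1/2) = - \frac{3}{2} - \frac{3 \log{\left(\frac{145}{48} \right)}}{4} + \frac{3 \log{\left(\frac{5}{2} \right)}}{4} + \frac{3 e^{\frac{27}{32}}}{2}.

Antiderivative: F(x) = - \frac{3 e^{\frac{5 x^{3}}{4} + 2 x^{2} - x}}{2} + \frac{3 \log{\left(\frac{x^{4}}{3} + 2 x^{2} + \frac{5}{2} \right)}}{4}; value = - \frac{3}{2} - \frac{3 \log{\left(\frac{145}{48} \right)}}{4} + \frac{3 \log{\left(\frac{5}{2} \right)}}{4} + \frac{3 e^{\frac{27}{32}}}{2}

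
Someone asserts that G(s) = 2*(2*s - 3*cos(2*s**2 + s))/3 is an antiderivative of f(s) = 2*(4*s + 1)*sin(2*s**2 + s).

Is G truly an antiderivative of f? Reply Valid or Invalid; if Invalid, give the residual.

Invalid: d/ds[G] - f = 4/3, which is not 0.

d/ds[G] = 8*s*sin(2*s**2 + s) + 2*sin(2*s**2 + s) + 4/3
d/ds[G] - f(s) = 4/3 != 0.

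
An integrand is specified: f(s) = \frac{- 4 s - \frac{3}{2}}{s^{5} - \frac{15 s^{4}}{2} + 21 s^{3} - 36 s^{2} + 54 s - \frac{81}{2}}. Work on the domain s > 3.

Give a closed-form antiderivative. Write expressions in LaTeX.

The denominator factors as \left(s - 3\right)^{2} \left(2 s - 3\right) \left(s^{2} + 3\right); partial fractions split f into directly integrable pieces: - \frac{3 s + 43}{168 \left(s^{2} + 3\right)} - \frac{80}{63 \left(2 s - 3\right)} + \frac{47}{72 \left(s - 3\right)} - \frac{3}{4 \left(s - 3\right)^{2}}.
Check: d/ds[\frac{658 \left(s - 3\right) \log{\left(s - 3 \right)} - 640 \left(s - 3\right) \log{\left(s - \frac{3}{2} \right)} - 9 \left(s - 3\right) \log{\left(s^{2} + 3 \right)} - 86 \sqrt{3} \left(s - 3\right) \operatorname{atan}{\left(\frac{\sqrt{3} s}{3} \right)} + 756}{1008 \left(s - 3\right)}] = \frac{- 8 s - 3}{2 s^{5} - 15 s^{4} + 42 s^{3} - 72 s^{2} + 108 s - 81}, which equals f(s).

An antiderivative is F(s) = \frac{658 \left(s - 3\right) \log{\left(s - 3 \right)} - 640 \left(s - 3\right) \log{\left(s - \frac{3}{2} \right)} - 9 \left(s - 3\right) \log{\left(s^{2} + 3 \right)} - 86 \sqrt{3} \left(s - 3\right) \operatorname{atan}{\left(\frac{\sqrt{3} s}{3} \right)} + 756}{1008 \left(s - 3\right)}.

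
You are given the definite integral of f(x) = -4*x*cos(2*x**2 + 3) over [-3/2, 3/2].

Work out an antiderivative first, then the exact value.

The substitution u = 2*x**2 + 3 works: f is exactly (dF/du)*(du/dx) for that inner function.
F(x) = -sin(2*x**2 + 3) is an antiderivative of f.
Check: d/dx[-sin(2*x**2 + 3)] = -4*x*cos(2*x**2 + 3) = f(x).
F(3/2) = -sin(15/2); F(-3/2) = -sin(15/2).
Integral = F(3/2) - F(-3/2) = 0.

Antiderivative: F(x) = -sin(2*x**2 + 3); value = 0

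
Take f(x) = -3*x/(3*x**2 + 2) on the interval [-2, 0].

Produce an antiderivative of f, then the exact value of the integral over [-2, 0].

Antiderivative: F(x) = -log(3*x**2 + 2)/2; value = -log(2)/2 + log(14)/2

f matches the chain-rule pattern g'(h)*h' with inner function h(x) = 3*x**2 + 2; substituting u = h(x) collapses the integral.
F(x) = -log(3*x**2 + 2)/2 is an antiderivative of f.
Check: d/dx[-log(3*x**2 + 2)/2] = -3*x/(3*x**2 + 2) = f(x).
F(0) = -log(2)/2; F(-2) = -log(14)/2.
Integral = F(0) - F(-2) = -log(2)/2 + log(14)/2.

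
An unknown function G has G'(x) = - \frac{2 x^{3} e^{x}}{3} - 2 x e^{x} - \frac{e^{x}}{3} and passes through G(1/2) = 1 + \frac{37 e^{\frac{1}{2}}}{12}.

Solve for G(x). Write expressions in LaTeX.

G(x) = - \frac{2 x^{3} e^{x} - 6 x^{2} e^{x} + 18 x e^{x} - 17 e^{x} - 3}{3}

Recognize the product-rule pattern: G'(x) = u'v + uv' with u = - \frac{2 x^{3}}{3} + 2 x^{2} - 6 x + \frac{17}{3}, v = e^{x}, so integration by parts undoes it.
A general antiderivative is \frac{\left(- 2 x^{3} + 6 x^{2} - 18 x + 17\right) e^{x}}{3} + C.
The condition gives C = 1 + \frac{37 e^{\frac{1}{2}}}{12} - (\frac{37 e^{\frac{1}{2}}}{12}) = 1.
So G(x) = - \frac{2 x^{3} e^{x} - 6 x^{2} e^{x} + 18 x e^{x} - 17 e^{x} - 3}{3}.
Check: d/dx[- \frac{2 x^{3} e^{x} - 6 x^{2} e^{x} + 18 x e^{x} - 17 e^{x} - 3}{3}] = - \frac{2 x^{3} e^{x}}{3} - 2 x e^{x} - \frac{e^{x}}{3} = G'(x).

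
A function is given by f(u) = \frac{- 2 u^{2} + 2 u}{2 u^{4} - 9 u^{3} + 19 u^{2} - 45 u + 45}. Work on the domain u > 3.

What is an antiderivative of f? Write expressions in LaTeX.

Factor the denominator (\left(u - 3\right) \left(2 u - 3\right) \left(u^{2} + 5\right)) and decompose: f = \frac{2 \left(22 u - 25\right)}{203 \left(u^{2} + 5\right)} + \frac{4}{29 \left(2 u - 3\right)} - \frac{2}{7 \left(u - 3\right)}; each piece integrates to a log, atan, or power term.
Check: d/du[\frac{2 \left(- 29 \log{\left(u - 3 \right)} + 7 \log{\left(u - \frac{3}{2} \right)} + 11 \log{\left(u^{2} + 5 \right)} - 5 \sqrt{5} \operatorname{atan}{\left(\frac{\sqrt{5} u}{5} \right)}\right)}{203}] = \frac{- 2 u^{2} + 2 u}{2 u^{4} - 9 u^{3} + 19 u^{2} - 45 u + 45} = f(u).

An antiderivative is F(u) = \frac{2 \left(- 29 \log{\left(u - 3 \right)} + 7 \log{\left(u - \frac{3}{2} \right)} + 11 \log{\left(u^{2} + 5 \right)} - 5 \sqrt{5} \operatorname{atan}{\left(\frac{\sqrt{5} u}{5} \right)}\right)}{203}.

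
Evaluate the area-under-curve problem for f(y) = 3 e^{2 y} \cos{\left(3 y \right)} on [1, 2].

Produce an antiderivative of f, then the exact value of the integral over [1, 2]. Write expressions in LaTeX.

Antiderivative: F(y) = \frac{3 \left(3 \sin{\left(3 y \right)} + 2 \cos{\left(3 y \right)}\right) e^{2 y}}{13}; value = \frac{9 e^{4} \sin{\left(6 \right)}}{13} - \frac{9 e^{2} \sin{\left(3 \right)}}{13} - \frac{6 e^{2} \cos{\left(3 \right)}}{13} + \frac{6 e^{4} \cos{\left(6 \right)}}{13}

Recover f(y) by differentiating a candidate F(y); any mismatch rules it out.
F(y) = \frac{3 \left(3 \sin{\left(3 y \right)} + 2 \cos{\left(3 y \right)}\right) e^{2 y}}{13} is an antiderivative of f.
Check: d/dy[\frac{3 \left(3 \sin{\left(3 y \right)} + 2 \cos{\left(3 y \right)}\right) e^{2 y}}{13}] = 3 e^{2 y} \cos{\left(3 y \right)} = f(y).
F(2) = \frac{9 e^{4} \sin{\left(6 \right)}}{13} + \frac{6 e^{4} \cos{\left(6 \right)}}{13}; F(1) = \frac{6 e^{2} \cos{\left(3 \right)}}{13} + \frac{9 e^{2} \sin{\left(3 \right)}}{13}.
Integral = F(2) - F(1) = \frac{9 e^{4} \sin{\left(6 \right)}}{13} - \frac{9 e^{2} \sin{\left(3 \right)}}{13} - \frac{6 e^{2} \cos{\left(3 \right)}}{13} + \frac{6 e^{4} \cos{\left(6 \right)}}{13}.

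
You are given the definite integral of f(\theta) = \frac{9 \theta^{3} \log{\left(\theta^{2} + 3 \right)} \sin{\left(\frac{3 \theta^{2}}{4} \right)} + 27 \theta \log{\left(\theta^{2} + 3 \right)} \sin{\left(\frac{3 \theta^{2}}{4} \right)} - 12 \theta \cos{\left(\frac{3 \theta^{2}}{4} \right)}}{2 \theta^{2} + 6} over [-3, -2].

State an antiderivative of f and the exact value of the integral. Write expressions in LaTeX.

Recognize the product-rule pattern: f = u'v + uv' with u = - 3 \cos{\left(\frac{3 \theta^{2}}{4} \right)}, v = \log{\left(\theta^{2} + 3 \right)}, so integration by parts undoes it.
F(\theta) = - 3 \log{\left(\theta^{2} + 3 \right)} \cos{\left(\frac{3 \theta^{2}}{4} \right)} is an antiderivative of f.
Check: d/d\theta[- 3 \log{\left(\theta^{2} + 3 \right)} \cos{\left(\frac{3 \theta^{2}}{4} \right)}] = \frac{9 \theta^{3} \log{\left(\theta^{2} + 3 \right)} \sin{\left(\frac{3 \theta^{2}}{4} \right)} + 27 \theta \log{\left(\theta^{2} + 3 \right)} \sin{\left(\frac{3 \theta^{2}}{4} \right)} - 12 \theta \cos{\left(\frac{3 \theta^{2}}{4} \right)}}{2 \theta^{2} + 6} = f(\theta).
F(-2) = - 3 \log{\left(7 \right)} \cos{\left(3 \right)}; F(-3) = - 3 \log{\left(12 \right)} \cos{\left(\frac{27}{4} \right)}.
Integral = F(-2) - F(-3) = - 3 \log{\left(7 \right)} \cos{\left(3 \right)} + 3 \log{\left(12 \right)} \cos{\left(\frac{27}{4} \right)}.

Antiderivative: F(\theta) = - 3 \log{\left(\theta^{2} + 3 \right)} \cos{\left(\frac{3 \theta^{2}}{4} \right)}; value = - 3 \log{\left(7 \right)} \cos{\left(3 \right)} + 3 \log{\left(12 \right)} \cos{\left(\frac{27}{4} \right)}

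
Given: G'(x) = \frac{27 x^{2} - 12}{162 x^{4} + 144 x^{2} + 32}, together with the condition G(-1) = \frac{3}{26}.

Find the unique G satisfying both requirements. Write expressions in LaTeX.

G(x) = - \frac{3 x}{18 x^{2} + 8}

G'(x) has the shape u'v + uv' for u = - \frac{x}{4} and v = \frac{1}{\frac{3 x^{2}}{2} + \frac{2}{3}} — it is the derivative of the product u*v.
A general antiderivative is - \frac{x}{4 \left(\frac{3 x^{2}}{2} + \frac{2}{3}\right)} + C.
The condition gives C = \frac{3}{26} - (\frac{3}{26}) = 0.
So G(x) = - \frac{3 x}{18 x^{2} + 8}.
Check: d/dx[- \frac{3 x}{18 x^{2} + 8}] = \frac{27 x^{2} - 12}{162 x^{4} + 144 x^{2} + 32} = G'(x).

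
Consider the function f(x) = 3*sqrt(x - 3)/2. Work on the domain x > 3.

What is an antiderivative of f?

An antiderivative is F(x) = x*sqrt(x - 3) - 3*sqrt(x - 3).

Any candidate F(x) must reproduce f(x) exactly when differentiated.
Check: d/dx[x*sqrt(x - 3) - 3*sqrt(x - 3)] = (3*x - 9)/(2*sqrt(x - 3)), which equals f(x).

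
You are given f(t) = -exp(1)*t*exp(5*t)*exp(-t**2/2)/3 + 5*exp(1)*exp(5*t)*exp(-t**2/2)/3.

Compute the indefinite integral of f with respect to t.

f matches the chain-rule pattern g'(h)*h' with inner function h(t) = -t**2/2 + 5*t + 1; substituting u = h(t) collapses the integral.
Check: d/dt[exp(-t**2/2 + 5*t + 1)/3] = -exp(1)*t*exp(5*t)*exp(-t**2/2)/3 + 5*exp(1)*exp(5*t)*exp(-t**2/2)/3 = f(t).

F(t) = exp(-t**2/2 + 5*t + 1)/3 + C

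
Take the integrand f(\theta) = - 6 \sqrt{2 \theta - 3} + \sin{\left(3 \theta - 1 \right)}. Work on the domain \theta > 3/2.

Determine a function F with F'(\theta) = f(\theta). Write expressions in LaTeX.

The integrand splits into summands that can be handled one at a time.
Check: d/d\theta[- 4 \theta \sqrt{2 \theta - 3} + 6 \sqrt{2 \theta - 3} - \frac{\cos{\left(3 \theta - 1 \right)}}{3}] = \frac{- 12 \theta + \sqrt{2 \theta - 3} \sin{\left(3 \theta - 1 \right)} + 18}{\sqrt{2 \theta - 3}}, which equals f(\theta).

An antiderivative is F(\theta) = - 4 \theta \sqrt{2 \theta - 3} + 6 \sqrt{2 \theta - 3} - \frac{\cos{\left(3 \theta - 1 \right)}}{3}.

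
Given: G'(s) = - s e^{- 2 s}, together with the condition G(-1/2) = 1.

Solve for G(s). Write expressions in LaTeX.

G(s) = \frac{\left(2 s + 1\right) e^{- 2 s}}{4} + 1

Recognize the product-rule pattern: G'(s) = u'v + uv' with u = \frac{s}{2} + \frac{1}{4}, v = e^{- 2 s}, so integration by parts undoes it.
A general antiderivative is \frac{\left(2 s + 1\right) e^{- 2 s}}{4} + C.
The condition gives C = 1 - (0) = 1.
So G(s) = \frac{\left(2 s + 1\right) e^{- 2 s}}{4} + 1.
Check: d/ds[\frac{\left(2 s + 1\right) e^{- 2 s}}{4} + 1] = - s e^{- 2 s} = G'(s).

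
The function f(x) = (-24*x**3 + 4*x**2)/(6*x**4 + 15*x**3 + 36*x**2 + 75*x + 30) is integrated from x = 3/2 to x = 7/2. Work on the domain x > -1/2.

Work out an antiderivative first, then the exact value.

Factor the denominator (3*(x + 2)*(2*x + 1)*(x**2 + 5)) and decompose: f = -20*(43*x - 158)/(567*(x**2 + 5)) + 32/(189*(2*x + 1)) - 208/(81*(x + 2)); each piece integrates to a log, atan, or power term.
F(x) = 16*log(x + 1/2)/189 - 208*log(x + 2)/81 - 430*log(x**2 + 5)/567 + 632*sqrt(5)*atan(sqrt(5)*x/5)/567 is an antiderivative of f.
Check: d/dx[16*log(x + 1/2)/189 - 208*log(x + 2)/81 - 430*log(x**2 + 5)/567 + 632*sqrt(5)*atan(sqrt(5)*x/5)/567] = (-24*x**3 + 4*x**2)/(6*x**4 + 15*x**3 + 36*x**2 + 75*x + 30) = f(x).
F(7/2) = -208*log(11/2)/81 - 430*log(69/4)/567 + 16*log(4)/189 + 632*sqrt(5)*atan(7*sqrt(5)/10)/567; F(3/2) = -208*log(7/2)/81 - 430*log(29/4)/567 + 16*log(2)/189 + 632*sqrt(5)*atan(3*sqrt(5)/10)/567.
Integral = F(7/2) - F(3/2) = -208*log(11/2)/81 - 430*log(69/4)/567 - 632*sqrt(5)*atan(3*sqrt(5)/10)/567 - 16*log(2)/189 + 16*log(4)/189 + 430*log(29/4)/567 + 632*sqrt(5)*atan(7*sqrt(5)/10)/567 + 208*log(7/2)/81.

Antiderivative: F(x) = 16*log(x + 1/2)/189 - 208*log(x + 2)/81 - 430*log(x**2 + 5)/567 + 632*sqrt(5)*atan(sqrt(5)*x/5)/567; value = -208*log(11/2)/81 - 430*log(69/4)/567 - 632*sqrt(5)*atan(3*sqrt(5)/10)/567 - 16*log(2)/189 + 16*log(4)/189 + 430*log(29/4)/567 + 632*sqrt(5)*atan(7*sqrt(5)/10)/567 + 208*log(7/2)/81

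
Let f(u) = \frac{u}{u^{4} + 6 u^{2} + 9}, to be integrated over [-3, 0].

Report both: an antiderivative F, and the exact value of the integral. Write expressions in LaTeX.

The substitution w = 2 u^{2} + 6 works: f is exactly (dF/dw)*(dw/du) for that inner function.
F(u) = - \frac{1}{2 \left(u^{2} + 3\right)} is an antiderivative of f.
Check: d/du[- \frac{1}{2 \left(u^{2} + 3\right)}] = \frac{u}{u^{4} + 6 u^{2} + 9} = f(u).
F(0) = - \frac{1}{6}; F(-3) = - \frac{1}{24}.
Integral = F(0) - F(-3) = - \frac{1}{8}.

Antiderivative: F(u) = - \frac{1}{2 \left(u^{2} + 3\right)}; value = - \frac{1}{8}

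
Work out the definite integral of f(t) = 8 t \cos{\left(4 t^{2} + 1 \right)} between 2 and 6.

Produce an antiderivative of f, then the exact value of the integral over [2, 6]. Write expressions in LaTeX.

The substitution u = 4 t^{2} + 1 works: f is exactly (dF/du)*(du/dt) for that inner function.
F(t) = \sin{\left(4 t^{2} + 1 \right)} is an antiderivative of f.
Check: d/dt[\sin{\left(4 t^{2} + 1 \right)}] = 8 t \cos{\left(4 t^{2} + 1 \right)} = f(t).
F(6) = \sin{\left(145 \right)}; F(2) = \sin{\left(17 \right)}.
Integral = F(6) - F(2) = \sin{\left(145 \right)} - \sin{\left(17 \right)}.

Antiderivative: F(t) = \sin{\left(4 t^{2} + 1 \right)}; value = \sin{\left(145 \right)} - \sin{\left(17 \right)}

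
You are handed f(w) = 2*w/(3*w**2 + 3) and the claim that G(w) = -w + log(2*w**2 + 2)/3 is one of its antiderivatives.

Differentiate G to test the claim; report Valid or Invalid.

d/dw[G] = (-3*w**2 + 2*w - 3)/(3*w**2 + 3)
d/dw[G] - f(w) = -1 != 0.

Invalid: d/dw[G] - f = -1, which is not 0.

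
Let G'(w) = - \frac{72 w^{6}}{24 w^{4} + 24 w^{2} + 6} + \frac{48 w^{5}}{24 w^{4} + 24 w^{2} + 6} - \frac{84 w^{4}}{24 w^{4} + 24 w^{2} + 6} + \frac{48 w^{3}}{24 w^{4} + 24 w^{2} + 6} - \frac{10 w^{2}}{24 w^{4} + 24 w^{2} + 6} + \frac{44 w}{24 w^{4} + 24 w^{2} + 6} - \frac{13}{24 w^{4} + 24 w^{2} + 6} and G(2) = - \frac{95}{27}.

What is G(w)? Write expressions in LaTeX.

Integrate term by term and add the pieces.
A general antiderivative is - w^{3} + w^{2} - \frac{w}{2} + \frac{- \frac{5 w}{3} - \frac{4}{3}}{2 w^{2} + 1} + C.
The condition gives C = - \frac{95}{27} - (- \frac{149}{27}) = 2.
So G(w) = - \frac{12 w^{5} - 12 w^{4} + 12 w^{3} - 30 w^{2} + 13 w - 4}{6 \left(2 w^{2} + 1\right)}.
Check: d/dw[- \frac{12 w^{5} - 12 w^{4} + 12 w^{3} - 30 w^{2} + 13 w - 4}{6 \left(2 w^{2} + 1\right)}] = \frac{- 72 w^{6} + 48 w^{5} - 84 w^{4} + 48 w^{3} - 10 w^{2} + 44 w - 13}{24 w^{4} + 24 w^{2} + 6}, which equals G'(w).

G(w) = - \frac{12 w^{5} - 12 w^{4} + 12 w^{3} - 30 w^{2} + 13 w - 4}{6 \left(2 w^{2} + 1\right)}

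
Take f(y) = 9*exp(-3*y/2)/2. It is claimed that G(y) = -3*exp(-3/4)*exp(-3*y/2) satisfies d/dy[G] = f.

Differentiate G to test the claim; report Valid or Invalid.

d/dy[G] = 9*exp(-3/4)*exp(-3*y/2)/2
d/dy[G] - f(y) = (-9*exp(3/4)*exp(3*y/2) + 9*exp(3*y/2))*exp(-3/4)*exp(-3*y)/2 != 0.

Invalid: d/dy[G] - f = (-9*exp(3/4)*exp(3*y/2) + 9*exp(3*y/2))*exp(-3/4)*exp(-3*y)/2, which is not 0.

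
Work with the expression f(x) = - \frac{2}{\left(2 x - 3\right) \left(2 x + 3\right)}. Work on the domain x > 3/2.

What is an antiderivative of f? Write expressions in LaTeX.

Factor the denominator (\left(2 x - 3\right) \left(2 x + 3\right)) and decompose: f = \frac{1}{3 \left(2 x + 3\right)} - \frac{1}{3 \left(2 x - 3\right)}; each piece integrates to a log, atan, or power term.
Check: d/dx[\frac{- \log{\left(x - \frac{3}{2} \right)} + \log{\left(x + \frac{3}{2} \right)}}{6}] = - \frac{2}{4 x^{2} - 9}, which equals f(x).

An antiderivative is F(x) = \frac{- \log{\left(x - \frac{3}{2} \right)} + \log{\left(x + \frac{3}{2} \right)}}{6}.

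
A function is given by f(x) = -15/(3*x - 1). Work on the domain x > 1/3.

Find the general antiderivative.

F(x) = -5*log(3*x - 1) + C

Differentiate the proposed F(x) back; it has to land on f(x) exactly.
Check: d/dx[-5*log(3*x - 1)] = -15/(3*x - 1) = f(x).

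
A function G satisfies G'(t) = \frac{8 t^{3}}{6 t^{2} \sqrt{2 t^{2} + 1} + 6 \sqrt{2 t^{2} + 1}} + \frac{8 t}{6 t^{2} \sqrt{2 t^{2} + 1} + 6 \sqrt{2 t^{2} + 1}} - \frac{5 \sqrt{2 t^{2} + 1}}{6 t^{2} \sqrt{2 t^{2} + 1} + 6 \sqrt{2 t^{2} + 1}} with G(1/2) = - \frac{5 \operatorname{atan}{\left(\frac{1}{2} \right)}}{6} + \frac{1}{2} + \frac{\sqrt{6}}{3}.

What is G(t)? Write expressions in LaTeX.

Integrate term by term and add the pieces.
A general antiderivative is \frac{2 \sqrt{2 t^{2} + 1}}{3} - \frac{5 \operatorname{atan}{\left(t \right)}}{6} + C.
The condition gives C = - \frac{5 \operatorname{atan}{\left(\frac{1}{2} \right)}}{6} + \frac{1}{2} + \frac{\sqrt{6}}{3} - (- \frac{5 \operatorname{atan}{\left(\frac{1}{2} \right)}}{6} + \frac{\sqrt{6}}{3}) = \frac{1}{2}.
So G(t) = \frac{4 \sqrt{2 t^{2} + 1} - 5 \operatorname{atan}{\left(t \right)} + 3}{6}.
Check: d/dt[\frac{4 \sqrt{2 t^{2} + 1} - 5 \operatorname{atan}{\left(t \right)} + 3}{6}] = \frac{8 t^{3} + 8 t - 5 \sqrt{2 t^{2} + 1}}{6 t^{2} \sqrt{2 t^{2} + 1} + 6 \sqrt{2 t^{2} + 1}}, which equals G'(t).

G(t) = \frac{4 \sqrt{2 t^{2} + 1} - 5 \operatorname{atan}{\left(t \right)} + 3}{6}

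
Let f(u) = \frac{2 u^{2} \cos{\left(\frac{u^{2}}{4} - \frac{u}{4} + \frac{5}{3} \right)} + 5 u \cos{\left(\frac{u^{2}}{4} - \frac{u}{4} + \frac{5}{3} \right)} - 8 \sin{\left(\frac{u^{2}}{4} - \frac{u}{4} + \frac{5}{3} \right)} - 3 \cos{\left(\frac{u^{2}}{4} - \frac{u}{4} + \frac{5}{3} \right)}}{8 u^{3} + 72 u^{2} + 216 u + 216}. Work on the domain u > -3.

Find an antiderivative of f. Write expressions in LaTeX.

Recognize the product-rule pattern: f = v'r + vr' with v = \frac{1}{2 \left(u + 3\right)^{2}}, r = \sin{\left(\frac{u^{2}}{4} - \frac{u}{4} + \frac{5}{3} \right)}, so integration by parts undoes it.
Check: d/du[\frac{\sin{\left(\frac{u^{2}}{4} - \frac{u}{4} + \frac{5}{3} \right)}}{2 u^{2} + 12 u + 18}] = \frac{2 u^{2} \cos{\left(\frac{u^{2}}{4} - \frac{u}{4} + \frac{5}{3} \right)} + 5 u \cos{\left(\frac{u^{2}}{4} - \frac{u}{4} + \frac{5}{3} \right)} - 8 \sin{\left(\frac{u^{2}}{4} - \frac{u}{4} + \frac{5}{3} \right)} - 3 \cos{\left(\frac{u^{2}}{4} - \frac{u}{4} + \frac{5}{3} \right)}}{8 u^{3} + 72 u^{2} + 216 u + 216} = f(u).

An antiderivative is F(u) = \frac{\sin{\left(\frac{u^{2}}{4} - \frac{u}{4} + \frac{5}{3} \right)}}{2 u^{2} + 12 u + 18}.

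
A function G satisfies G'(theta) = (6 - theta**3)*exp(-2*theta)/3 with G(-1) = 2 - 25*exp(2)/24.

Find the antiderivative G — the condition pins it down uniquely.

G(theta) = (4*theta**3 + 6*theta**2 + 6*theta + 48*exp(2*theta) - 21)*exp(-2*theta)/24

Recognize the product-rule pattern: G'(theta) = u'v + uv' with u = theta**3/6 + theta**2/4 + theta/4 - 7/8, v = exp(-2*theta), so integration by parts undoes it.
A general antiderivative is (4*theta**3 + 6*theta**2 + 6*theta - 21)*exp(-2*theta)/24 + C.
The condition gives C = 2 - 25*exp(2)/24 - (-25*exp(2)/24) = 2.
So G(theta) = (4*theta**3 + 6*theta**2 + 6*theta + 48*exp(2*theta) - 21)*exp(-2*theta)/24.
Check: d/dtheta[(4*theta**3 + 6*theta**2 + 6*theta + 48*exp(2*theta) - 21)*exp(-2*theta)/24] = (6 - theta**3)*exp(-2*theta)/3 = G'(theta).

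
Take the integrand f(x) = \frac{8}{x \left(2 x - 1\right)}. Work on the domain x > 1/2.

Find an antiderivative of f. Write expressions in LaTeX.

Factor the denominator (x \left(2 x - 1\right)) and decompose: f = \frac{16}{2 x - 1} - \frac{8}{x}; each piece integrates to a log, atan, or power term.
Check: d/dx[- 8 \log{\left(x \right)} + 8 \log{\left(x - \frac{1}{2} \right)}] = \frac{8}{2 x^{2} - x}, which equals f(x).

An antiderivative is F(x) = - 8 \log{\left(x \right)} + 8 \log{\left(x - \frac{1}{2} \right)}.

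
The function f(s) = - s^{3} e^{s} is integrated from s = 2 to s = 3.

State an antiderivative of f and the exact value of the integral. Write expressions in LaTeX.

Antiderivative: F(s) = - s^{3} e^{s} + 3 s^{2} e^{s} - 6 s e^{s} + 6 e^{s}; value = - 12 e^{3} + 2 e^{2}

f has the shape u'v + uv' for u = - s^{3} + 3 s^{2} - 6 s + 6 and v = e^{s} — it is the derivative of the product u*v.
F(s) = - s^{3} e^{s} + 3 s^{2} e^{s} - 6 s e^{s} + 6 e^{s} is an antiderivative of f.
Check: d/ds[- s^{3} e^{s} + 3 s^{2} e^{s} - 6 s e^{s} + 6 e^{s}] = - s^{3} e^{s} = f(s).
F(3) = - 12 e^{3}; F(2) = - 2 e^{2}.
Integral = F(3) - F(2) = - 12 e^{3} + 2 e^{2}.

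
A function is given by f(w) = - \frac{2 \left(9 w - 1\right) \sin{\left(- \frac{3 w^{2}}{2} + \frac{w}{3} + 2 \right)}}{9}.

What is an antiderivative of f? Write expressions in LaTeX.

f matches the chain-rule pattern g'(h)*h' with inner function h(w) = - \frac{3 w^{2}}{2} + \frac{w}{3} + 2; substituting u = h(w) collapses the integral.
Check: d/dw[- \frac{2 \cos{\left(- \frac{3 w^{2}}{2} + \frac{w}{3} + 2 \right)}}{3}] = - 2 w \sin{\left(- \frac{3 w^{2}}{2} + \frac{w}{3} + 2 \right)} + \frac{2 \sin{\left(- \frac{3 w^{2}}{2} + \frac{w}{3} + 2 \right)}}{9}, which equals f(w).

An antiderivative is F(w) = - \frac{2 \cos{\left(- \frac{3 w^{2}}{2} + \frac{w}{3} + 2 \right)}}{3}.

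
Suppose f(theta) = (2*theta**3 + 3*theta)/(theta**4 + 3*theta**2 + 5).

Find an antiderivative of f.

An antiderivative is F(theta) = log(theta**4/3 + theta**2 + 5/3)/2.

f matches the chain-rule pattern g'(h)*h' with inner function h(theta) = theta**4/3 + theta**2 + 5/3; substituting u = h(theta) collapses the integral.
Check: d/dtheta[log(theta**4/3 + theta**2 + 5/3)/2] = (2*theta**3 + 3*theta)/(theta**4 + 3*theta**2 + 5) = f(theta).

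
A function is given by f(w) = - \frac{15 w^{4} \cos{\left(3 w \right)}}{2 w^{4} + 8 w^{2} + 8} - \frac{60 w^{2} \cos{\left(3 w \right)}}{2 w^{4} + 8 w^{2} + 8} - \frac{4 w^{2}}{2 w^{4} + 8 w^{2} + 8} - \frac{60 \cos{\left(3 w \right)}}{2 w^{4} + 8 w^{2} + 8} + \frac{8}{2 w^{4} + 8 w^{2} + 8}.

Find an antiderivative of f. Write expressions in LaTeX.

An antiderivative is F(w) = - \frac{5 w^{2} \sin{\left(3 w \right)} - 4 w + 10 \sin{\left(3 w \right)}}{2 \left(w^{2} + 2\right)}.

The integrand splits into summands that can be handled one at a time.
Check: d/dw[- \frac{5 w^{2} \sin{\left(3 w \right)} - 4 w + 10 \sin{\left(3 w \right)}}{2 \left(w^{2} + 2\right)}] = \frac{- 15 w^{4} \cos{\left(3 w \right)} - 60 w^{2} \cos{\left(3 w \right)} - 4 w^{2} - 60 \cos{\left(3 w \right)} + 8}{2 w^{4} + 8 w^{2} + 8}, which equals f(w).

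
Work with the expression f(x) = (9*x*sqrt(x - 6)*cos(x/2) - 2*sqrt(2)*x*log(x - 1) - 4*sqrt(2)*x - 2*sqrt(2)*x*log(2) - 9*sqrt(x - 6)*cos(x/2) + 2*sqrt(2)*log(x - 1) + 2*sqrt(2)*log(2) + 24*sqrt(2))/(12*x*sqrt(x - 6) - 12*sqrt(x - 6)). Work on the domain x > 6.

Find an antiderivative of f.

Recover f(x) by differentiating a candidate F(x); any mismatch rules it out.
Check: d/dx[(-2*sqrt(2)*sqrt(x - 6)*log(2*x - 2) + 9*sin(x/2))/6] = (9*x*sqrt(x - 6)*cos(x/2) - 2*sqrt(2)*x*log(x - 1) - 4*sqrt(2)*x - 2*sqrt(2)*x*log(2) - 9*sqrt(x - 6)*cos(x/2) + 2*sqrt(2)*log(x - 1) + 2*sqrt(2)*log(2) + 24*sqrt(2))/(12*x*sqrt(x - 6) - 12*sqrt(x - 6)) = f(x).

An antiderivative is F(x) = (-2*sqrt(2)*sqrt(x - 6)*log(2*x - 2) + 9*sin(x/2))/6.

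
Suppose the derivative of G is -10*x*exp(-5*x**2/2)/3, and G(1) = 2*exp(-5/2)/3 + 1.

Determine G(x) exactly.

G'(x) matches the chain-rule pattern g'(h)*h' with inner function h(x) = -5*x**2/2; substituting u = h(x) collapses the integral.
A general antiderivative is 2*exp(-5*x**2/2)/3 + C.
The condition gives C = 2*exp(-5/2)/3 + 1 - (2*exp(-5/2)/3) = 1.
So G(x) = 1 + 2*exp(-5*x**2/2)/3.
Check: d/dx[1 + 2*exp(-5*x**2/2)/3] = -10*x*exp(-5*x**2/2)/3 = G'(x).

G(x) = 1 + 2*exp(-5*x**2/2)/3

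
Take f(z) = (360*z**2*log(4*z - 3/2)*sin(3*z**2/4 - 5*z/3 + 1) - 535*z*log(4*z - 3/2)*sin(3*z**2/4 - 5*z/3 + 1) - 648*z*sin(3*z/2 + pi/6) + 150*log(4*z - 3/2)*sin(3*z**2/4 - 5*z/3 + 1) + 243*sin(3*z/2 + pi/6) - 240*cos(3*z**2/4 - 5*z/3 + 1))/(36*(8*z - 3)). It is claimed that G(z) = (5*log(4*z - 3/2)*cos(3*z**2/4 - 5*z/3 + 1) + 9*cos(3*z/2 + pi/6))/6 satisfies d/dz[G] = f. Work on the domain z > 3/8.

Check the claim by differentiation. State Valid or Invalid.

d/dz[G] = (-360*z**2*log(4*z - 3/2)*sin(3*z**2/4 - 5*z/3 + 1) + 535*z*log(4*z - 3/2)*sin(3*z**2/4 - 5*z/3 + 1) - 648*z*sin(3*z/2 + pi/6) - 150*log(4*z - 3/2)*sin(3*z**2/4 - 5*z/3 + 1) + 243*sin(3*z/2 + pi/6) + 240*cos(3*z**2/4 - 5*z/3 + 1))/(288*z - 108)
d/dz[G] - f(z) = (-360*z**2*log(4*z - 3/2)*sin(3*z**2/4 - 5*z/3 + 1) + 535*z*log(4*z - 3/2)*sin(3*z**2/4 - 5*z/3 + 1) - 150*log(4*z - 3/2)*sin(3*z**2/4 - 5*z/3 + 1) + 240*cos(3*z**2/4 - 5*z/3 + 1))/(144*z - 54) != 0.

Invalid: d/dz[G] - f = (-360*z**2*log(4*z - 3/2)*sin(3*z**2/4 - 5*z/3 + 1) + 535*z*log(4*z - 3/2)*sin(3*z**2/4 - 5*z/3 + 1) - 150*log(4*z - 3/2)*sin(3*z**2/4 - 5*z/3 + 1) + 240*cos(3*z**2/4 - 5*z/3 + 1))/(144*z - 54), which is not 0.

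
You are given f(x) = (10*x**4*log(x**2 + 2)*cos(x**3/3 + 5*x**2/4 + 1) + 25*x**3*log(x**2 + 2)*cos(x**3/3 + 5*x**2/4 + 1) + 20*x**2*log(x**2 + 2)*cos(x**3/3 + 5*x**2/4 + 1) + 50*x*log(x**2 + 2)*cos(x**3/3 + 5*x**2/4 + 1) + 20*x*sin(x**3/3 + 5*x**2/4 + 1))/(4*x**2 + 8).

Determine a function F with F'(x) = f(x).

An antiderivative is F(x) = 5*log(x**2 + 2)*sin(x**3/3 + 5*x**2/4 + 1)/2.

f has the shape u'v + uv' for u = 5*log(x**2 + 2)/2 and v = sin(x**3/3 + 5*x**2/4 + 1) — it is the derivative of the product u*v.
Check: d/dx[5*log(x**2 + 2)*sin(x**3/3 + 5*x**2/4 + 1)/2] = (10*x**4*log(x**2 + 2)*cos(x**3/3 + 5*x**2/4 + 1) + 25*x**3*log(x**2 + 2)*cos(x**3/3 + 5*x**2/4 + 1) + 20*x**2*log(x**2 + 2)*cos(x**3/3 + 5*x**2/4 + 1) + 50*x*log(x**2 + 2)*cos(x**3/3 + 5*x**2/4 + 1) + 20*x*sin(x**3/3 + 5*x**2/4 + 1))/(4*x**2 + 8) = f(x).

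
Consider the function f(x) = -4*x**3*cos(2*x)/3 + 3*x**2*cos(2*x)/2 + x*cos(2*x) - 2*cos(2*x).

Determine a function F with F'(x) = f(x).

An antiderivative is F(x) = -2*x**3*sin(2*x)/3 + 3*x**2*sin(2*x)/4 - x**2*cos(2*x) + 3*x*sin(2*x)/2 + 3*x*cos(2*x)/4 - 11*sin(2*x)/8 + 3*cos(2*x)/4.

The integrand splits into summands that can be handled one at a time.
Check: d/dx[-2*x**3*sin(2*x)/3 + 3*x**2*sin(2*x)/4 - x**2*cos(2*x) + 3*x*sin(2*x)/2 + 3*x*cos(2*x)/4 - 11*sin(2*x)/8 + 3*cos(2*x)/4] = -4*x**3*cos(2*x)/3 + 3*x**2*cos(2*x)/2 + x*cos(2*x) - 2*cos(2*x) = f(x).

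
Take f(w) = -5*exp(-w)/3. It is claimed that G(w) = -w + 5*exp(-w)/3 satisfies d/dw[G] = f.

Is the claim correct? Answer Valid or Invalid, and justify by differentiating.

d/dw[G] = (-3*exp(w) - 5)*exp(-w)/3
d/dw[G] - f(w) = -1 != 0.

Invalid: d/dw[G] - f = -1, which is not 0.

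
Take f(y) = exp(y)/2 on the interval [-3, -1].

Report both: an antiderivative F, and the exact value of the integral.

Antiderivative: F(y) = exp(y)/2; value = -exp(-3)/2 + exp(-1)/2

Since d/dy undoes antidifferentiation here, F'(y) = f(y) is required of F(y).
F(y) = exp(y)/2 is an antiderivative of f.
Check: d/dy[exp(y)/2] = exp(y)/2 = f(y).
F(-1) = exp(-1)/2; F(-3) = exp(-3)/2.
Integral = F(-1) - F(-3) = -exp(-3)/2 + exp(-1)/2.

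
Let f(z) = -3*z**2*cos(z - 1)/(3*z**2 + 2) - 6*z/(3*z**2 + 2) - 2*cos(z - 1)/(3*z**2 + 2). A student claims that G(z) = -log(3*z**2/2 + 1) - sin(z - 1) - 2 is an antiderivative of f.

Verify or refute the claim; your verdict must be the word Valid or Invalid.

Valid - the claim checks out under differentiation.

d/dz[G] = (-3*z**2*cos(z - 1) - 6*z - 2*cos(z - 1))/(3*z**2 + 2)
This equals f(z) exactly, so the claim holds.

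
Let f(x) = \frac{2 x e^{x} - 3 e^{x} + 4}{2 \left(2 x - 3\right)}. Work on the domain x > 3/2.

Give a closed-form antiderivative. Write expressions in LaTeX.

Recover f(x) by differentiating a candidate F(x); any mismatch rules it out.
Check: d/dx[\frac{e^{x}}{2} + \log{\left(4 x - 6 \right)}] = \frac{2 x e^{x} - 3 e^{x} + 4}{4 x - 6}, which equals f(x).

An antiderivative is F(x) = \frac{e^{x}}{2} + \log{\left(4 x - 6 \right)}.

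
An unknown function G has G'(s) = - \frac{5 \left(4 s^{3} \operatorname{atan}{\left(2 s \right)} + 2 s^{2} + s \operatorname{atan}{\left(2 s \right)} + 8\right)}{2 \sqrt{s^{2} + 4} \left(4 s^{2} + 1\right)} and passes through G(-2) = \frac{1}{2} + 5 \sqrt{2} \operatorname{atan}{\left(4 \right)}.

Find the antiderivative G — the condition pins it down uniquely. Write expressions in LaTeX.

G(s) = \frac{- 5 \sqrt{s^{2} + 4} \operatorname{atan}{\left(2 s \right)} + 1}{2}

G'(s) has the shape u'v + uv' for u = - \frac{5 \sqrt{s^{2} + 4}}{2} and v = \operatorname{atan}{\left(2 s \right)} — it is the derivative of the product u*v.
A general antiderivative is - \frac{5 \sqrt{s^{2} + 4} \operatorname{atan}{\left(2 s \right)}}{2} + C.
The condition gives C = \frac{1}{2} + 5 \sqrt{2} \operatorname{atan}{\left(4 \right)} - (5 \sqrt{2} \operatorname{atan}{\left(4 \right)}) = \frac{1}{2}.
So G(s) = \frac{- 5 \sqrt{s^{2} + 4} \operatorname{atan}{\left(2 s \right)} + 1}{2}.
Check: d/ds[\frac{- 5 \sqrt{s^{2} + 4} \operatorname{atan}{\left(2 s \right)} + 1}{2}] = \frac{- 20 s^{3} \operatorname{atan}{\left(2 s \right)} - 10 s^{2} - 5 s \operatorname{atan}{\left(2 s \right)} - 40}{8 s^{2} \sqrt{s^{2} + 4} + 2 \sqrt{s^{2} + 4}}, which equals G'(s).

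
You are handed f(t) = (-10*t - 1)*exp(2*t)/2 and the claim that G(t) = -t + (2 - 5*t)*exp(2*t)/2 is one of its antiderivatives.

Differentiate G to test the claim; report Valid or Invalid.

Invalid: d/dt[G] - f = -1, which is not 0.

d/dt[G] = -5*t*exp(2*t) - exp(2*t)/2 - 1
d/dt[G] - f(t) = -1 != 0.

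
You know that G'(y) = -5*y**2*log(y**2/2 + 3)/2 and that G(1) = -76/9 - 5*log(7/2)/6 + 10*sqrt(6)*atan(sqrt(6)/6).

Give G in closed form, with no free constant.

Since d/dy undoes antidifferentiation here, G(y) must give back the stated G'(y).
A general antiderivative is -5*y**3*log(y**2/2 + 3)/6 + 5*y**3/9 - 10*y + 10*sqrt(6)*atan(sqrt(6)*y/6) + C.
The condition gives C = -76/9 - 5*log(7/2)/6 + 10*sqrt(6)*atan(sqrt(6)/6) - (-85/9 - 5*log(7/2)/6 + 10*sqrt(6)*atan(sqrt(6)/6)) = 1.
So G(y) = -5*y**3*log(y**2/2 + 3)/6 + 5*y**3/9 - 10*y + 10*sqrt(6)*atan(sqrt(6)*y/6) + 1.
Check: d/dy[-5*y**3*log(y**2/2 + 3)/6 + 5*y**3/9 - 10*y + 10*sqrt(6)*atan(sqrt(6)*y/6) + 1] = -5*y**2*log(y**2/2 + 3)/2 = G'(y).

G(y) = -5*y**3*log(y**2/2 + 3)/6 + 5*y**3/9 - 10*y + 10*sqrt(6)*atan(sqrt(6)*y/6) + 1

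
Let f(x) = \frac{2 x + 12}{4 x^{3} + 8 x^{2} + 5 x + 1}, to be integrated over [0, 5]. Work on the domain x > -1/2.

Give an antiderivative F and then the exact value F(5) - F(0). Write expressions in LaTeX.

Antiderivative: F(x) = \frac{- 20 x \log{\left(x + \frac{1}{2} \right)} + 20 x \log{\left(x + 1 \right)} - 10 \log{\left(x + \frac{1}{2} \right)} + 10 \log{\left(x + 1 \right)} - 11}{2 x + 1}; value = - 10 \log{\left(\frac{11}{2} \right)} - 10 \log{\left(2 \right)} + 10 + 10 \log{\left(6 \right)}

The denominator factors as \left(x + 1\right) \left(2 x + 1\right)^{2}; partial fractions split f into directly integrable pieces: - \frac{20}{2 x + 1} + \frac{22}{\left(2 x + 1\right)^{2}} + \frac{10}{x + 1}.
F(x) = \frac{- 20 x \log{\left(x + \frac{1}{2} \right)} + 20 x \log{\left(x + 1 \right)} - 10 \log{\left(x + \frac{1}{2} \right)} + 10 \log{\left(x + 1 \right)} - 11}{2 x + 1} is an antiderivative of f.
Check: d/dx[\frac{- 20 x \log{\left(x + \frac{1}{2} \right)} + 20 x \log{\left(x + 1 \right)} - 10 \log{\left(x + \frac{1}{2} \right)} + 10 \log{\left(x + 1 \right)} - 11}{2 x + 1}] = \frac{2 x + 12}{4 x^{3} + 8 x^{2} + 5 x + 1} = f(x).
F(5) = - 10 \log{\left(\frac{11}{2} \right)} - 1 + 10 \log{\left(6 \right)}; F(0) = -11 + 10 \log{\left(2 \right)}.
Integral = F(5) - F(0) = - 10 \log{\left(\frac{11}{2} \right)} - 10 \log{\left(2 \right)} + 10 + 10 \log{\left(6 \right)}.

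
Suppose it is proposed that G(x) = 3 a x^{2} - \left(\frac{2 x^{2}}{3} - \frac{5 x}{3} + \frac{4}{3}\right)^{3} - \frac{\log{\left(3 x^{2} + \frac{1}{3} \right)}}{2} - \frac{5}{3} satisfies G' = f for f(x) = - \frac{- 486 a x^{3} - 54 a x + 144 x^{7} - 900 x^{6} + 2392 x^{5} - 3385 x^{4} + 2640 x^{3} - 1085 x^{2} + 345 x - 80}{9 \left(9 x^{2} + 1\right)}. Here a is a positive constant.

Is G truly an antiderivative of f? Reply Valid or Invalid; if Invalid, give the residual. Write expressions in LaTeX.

d/dx[G] = \frac{486 a x^{3} + 54 a x - 144 x^{7} + 900 x^{6} - 2392 x^{5} + 3385 x^{4} - 2640 x^{3} + 1085 x^{2} - 345 x + 80}{81 x^{2} + 9}
This equals f(x) exactly, so the claim holds.

Valid. The derivative of G reproduces f.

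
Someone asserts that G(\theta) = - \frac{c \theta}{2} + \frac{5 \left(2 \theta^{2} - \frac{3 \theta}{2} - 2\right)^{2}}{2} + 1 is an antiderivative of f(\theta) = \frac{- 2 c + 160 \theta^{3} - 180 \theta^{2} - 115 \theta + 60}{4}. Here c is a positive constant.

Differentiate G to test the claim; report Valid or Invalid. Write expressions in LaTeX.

Valid: G'(\theta) = f(\theta).

d/d\theta[G] = - \frac{c}{2} + 40 \theta^{3} - 45 \theta^{2} - \frac{115 \theta}{4} + 15
This equals f(\theta) exactly, so the claim holds.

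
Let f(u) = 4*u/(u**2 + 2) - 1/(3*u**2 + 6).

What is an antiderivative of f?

Integrate term by term and add the pieces.
Check: d/du[2*log(u**2 + 2) - sqrt(2)*atan(sqrt(2)*u/2)/6] = (12*u - 1)/(3*u**2 + 6), which equals f(u).

An antiderivative is F(u) = 2*log(u**2 + 2) - sqrt(2)*atan(sqrt(2)*u/2)/6.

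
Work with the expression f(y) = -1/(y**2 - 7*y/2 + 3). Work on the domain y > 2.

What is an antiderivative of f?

Factor the denominator ((y - 2)*(2*y - 3)) and decompose: f = 4/(2*y - 3) - 2/(y - 2); each piece integrates to a log, atan, or power term.
Check: d/dy[-2*(log(y - 2) - log(y - 3/2))] = -2/(2*y**2 - 7*y + 6), which equals f(y).

An antiderivative is F(y) = -2*(log(y - 2) - log(y - 3/2)).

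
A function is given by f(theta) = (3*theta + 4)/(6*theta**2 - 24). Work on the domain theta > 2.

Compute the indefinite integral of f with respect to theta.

Factor the denominator (6*(theta - 2)*(theta + 2)) and decompose: f = 1/(12*(theta + 2)) + 5/(12*(theta - 2)); each piece integrates to a log, atan, or power term.
Check: d/dtheta[(5*log(theta - 2) + log(theta + 2))/12] = (3*theta + 4)/(6*theta**2 - 24) = f(theta).

F(theta) = (5*log(theta - 2) + log(theta + 2))/12 + C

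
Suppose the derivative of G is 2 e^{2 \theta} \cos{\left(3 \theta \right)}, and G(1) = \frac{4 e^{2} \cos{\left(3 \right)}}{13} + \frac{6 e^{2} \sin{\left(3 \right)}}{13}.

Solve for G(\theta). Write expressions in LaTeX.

G(\theta) = \frac{2 \left(3 \sin{\left(3 \theta \right)} + 2 \cos{\left(3 \theta \right)}\right) e^{2 \theta}}{13}

Check a candidate G(\theta) by differentiating: d/d\theta[G] must match the given G'(\theta).
A general antiderivative is \frac{6 e^{2 \theta} \sin{\left(3 \theta \right)}}{13} + \frac{4 e^{2 \theta} \cos{\left(3 \theta \right)}}{13} + C.
The condition gives C = \frac{4 e^{2} \cos{\left(3 \right)}}{13} + \frac{6 e^{2} \sin{\left(3 \right)}}{13} - (\frac{4 e^{2} \cos{\left(3 \right)}}{13} + \frac{6 e^{2} \sin{\left(3 \right)}}{13}) = 0.
So G(\theta) = \frac{2 \left(3 \sin{\left(3 \theta \right)} + 2 \cos{\left(3 \theta \right)}\right) e^{2 \theta}}{13}.
Check: d/d\theta[\frac{2 \left(3 \sin{\left(3 \theta \right)} + 2 \cos{\left(3 \theta \right)}\right) e^{2 \theta}}{13}] = 2 e^{2 \theta} \cos{\left(3 \theta \right)} = G'(\theta).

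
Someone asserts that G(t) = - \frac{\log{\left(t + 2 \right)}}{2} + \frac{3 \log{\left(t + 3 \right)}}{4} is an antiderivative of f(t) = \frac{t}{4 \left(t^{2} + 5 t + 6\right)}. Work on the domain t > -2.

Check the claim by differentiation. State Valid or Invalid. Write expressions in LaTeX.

Valid - the claim checks out under differentiation.

d/dt[G] = \frac{t}{4 t^{2} + 20 t + 24}
This equals f(t) exactly, so the claim holds.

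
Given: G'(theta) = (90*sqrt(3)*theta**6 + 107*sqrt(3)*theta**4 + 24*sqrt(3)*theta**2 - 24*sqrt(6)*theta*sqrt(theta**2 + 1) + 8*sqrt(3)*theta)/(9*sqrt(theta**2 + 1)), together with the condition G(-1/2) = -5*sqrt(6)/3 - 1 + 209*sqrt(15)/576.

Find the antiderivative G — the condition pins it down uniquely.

G(theta) = 5*sqrt(3)*theta**5*sqrt(theta**2 + 1)/3 + 8*sqrt(3)*theta**3*sqrt(theta**2 + 1)/9 - 4*sqrt(6)*theta**2/3 + 8*sqrt(3)*sqrt(theta**2 + 1)/9 - 4*sqrt(6)/3 - 1

G'(theta) has the shape u'v + uv' for u = 4*sqrt(3*theta**2 + 3)/3 and v = 5*theta**5/4 + 2*theta**3/3 - sqrt(2*theta**2 + 2) + 2/3 — it is the derivative of the product u*v.
A general antiderivative is 4*sqrt(3*theta**2 + 3)*(5*theta**5/4 + 2*theta**3/3 - sqrt(2*theta**2 + 2) + 2/3)/3 + C.
The condition gives C = -5*sqrt(6)/3 - 1 + 209*sqrt(15)/576 - (-5*sqrt(6)/3 + 209*sqrt(15)/576) = -1.
So G(theta) = 5*sqrt(3)*theta**5*sqrt(theta**2 + 1)/3 + 8*sqrt(3)*theta**3*sqrt(theta**2 + 1)/9 - 4*sqrt(6)*theta**2/3 + 8*sqrt(3)*sqrt(theta**2 + 1)/9 - 4*sqrt(6)/3 - 1.
Check: d/dtheta[5*sqrt(3)*theta**5*sqrt(theta**2 + 1)/3 + 8*sqrt(3)*theta**3*sqrt(theta**2 + 1)/9 - 4*sqrt(6)*theta**2/3 + 8*sqrt(3)*sqrt(theta**2 + 1)/9 - 4*sqrt(6)/3 - 1] = (90*sqrt(3)*theta**6 + 107*sqrt(3)*theta**4 + 24*sqrt(3)*theta**2 - 24*sqrt(6)*theta*sqrt(theta**2 + 1) + 8*sqrt(3)*theta)/(9*sqrt(theta**2 + 1)) = G'(theta).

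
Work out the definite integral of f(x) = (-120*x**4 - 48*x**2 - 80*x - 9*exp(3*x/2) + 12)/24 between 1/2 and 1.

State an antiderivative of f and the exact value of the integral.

For F(x) to be correct the identity F'(x) - f(x) = 0 must hold.
F(x) = -x**5 - 2*x**3/3 - 5*x**2/3 + x/2 - exp(3*x/2)/4 is an antiderivative of f.
Check: d/dx[-x**5 - 2*x**3/3 - 5*x**2/3 + x/2 - exp(3*x/2)/4] = -5*x**4 - 2*x**2 - 10*x/3 - 3*exp(3*x/2)/8 + 1/2, which equals f(x).
F(1) = -17/6 - exp(3/2)/4; F(1/2) = -exp(3/4)/4 - 9/32.
Integral = F(1) - F(1/2) = -245/96 - exp(3/2)/4 + exp(3/4)/4.

Antiderivative: F(x) = -x**5 - 2*x**3/3 - 5*x**2/3 + x/2 - exp(3*x/2)/4; value = -245/96 - exp(3/2)/4 + exp(3/4)/4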